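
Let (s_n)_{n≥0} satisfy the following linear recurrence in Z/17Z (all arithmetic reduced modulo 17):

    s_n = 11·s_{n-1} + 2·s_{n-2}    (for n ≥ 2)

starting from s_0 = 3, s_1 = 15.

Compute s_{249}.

1

s_2 = 11·15 + 2·3 = 1
s_3 = 11·1 + 2·15 = 7
s_4 = 11·7 + 2·1 = 11
s_5 = 11·11 + 2·7 = 16
s_6 = 11·16 + 2·11 = 11
s_7 = 11·11 + 2·16 = 0
Continuing the recurrence:
  s_8 = 5;  s_9 = 4;  s_10 = 3;  s_11 = 7;  s_12 = 15;  s_13 = 9
  s_14 = 10;  s_15 = 9;  s_16 = 0;  s_17 = 1;  s_18 = 11;  s_19 = 4
  s_20 = 15;  s_21 = 3;  s_22 = 12;  s_23 = 2;  s_24 = 12;  s_25 = 0
  s_26 = 7;  s_27 = 9;  s_28 = 11;  s_29 = 3;  s_30 = 4;  s_31 = 16
  s_32 = 14;  s_33 = 16;  s_34 = 0;  s_35 = 15;  s_36 = 12;  s_37 = 9
  s_38 = 4;  s_39 = 11;  s_40 = 10;  s_41 = 13;  s_42 = 10;  s_43 = 0
  s_44 = 3;  s_45 = 16;  s_46 = 12;  s_47 = 11;  s_48 = 9;  s_49 = 2
  s_50 = 6;  s_51 = 2;  s_52 = 0;  s_53 = 4;  s_54 = 10;  s_55 = 16
  s_56 = 9;  s_57 = 12;  s_58 = 14;  s_59 = 8;  s_60 = 14;  s_61 = 0
  s_62 = 11;  s_63 = 2;  s_64 = 10;  s_65 = 12;  s_66 = 16;  s_67 = 13
  s_68 = 5;  s_69 = 13;  s_70 = 0;  s_71 = 9;  s_72 = 14;  s_73 = 2
  s_74 = 16;  s_75 = 10;  s_76 = 6;  s_77 = 1;  s_78 = 6;  s_79 = 0
  s_80 = 12;  s_81 = 13;  s_82 = 14;  s_83 = 10;  s_84 = 2;  s_85 = 8
  s_86 = 7;  s_87 = 8;  s_88 = 0;  s_89 = 16;  s_90 = 6;  s_91 = 13
  s_92 = 2;  s_93 = 14;  s_94 = 5;  s_95 = 15;  s_96 = 5;  s_97 = 0
  s_98 = 10;  s_99 = 8;  s_100 = 6;  s_101 = 14;  s_102 = 13;  s_103 = 1
  s_104 = 3;  s_105 = 1;  s_106 = 0;  s_107 = 2;  s_108 = 5;  s_109 = 8
  s_110 = 13;  s_111 = 6;  s_112 = 7;  s_113 = 4;  s_114 = 7;  s_115 = 0
  s_116 = 14;  s_117 = 1;  s_118 = 5;  s_119 = 6;  s_120 = 8;  s_121 = 15
  s_122 = 11;  s_123 = 15;  s_124 = 0;  s_125 = 13;  s_126 = 7;  s_127 = 1
  s_128 = 8;  s_129 = 5;  s_130 = 3;  s_131 = 9;  s_132 = 3;  s_133 = 0
  s_134 = 6;  s_135 = 15;  s_136 = 7;  s_137 = 5;  s_138 = 1;  s_139 = 4
  s_140 = 12;  s_141 = 4;  s_142 = 0;  s_143 = 8;  s_144 = 3;  s_145 = 15
  s_146 = 1;  s_147 = 7;  s_148 = 11;  s_149 = 16;  s_150 = 11;  s_151 = 0
  s_152 = 5;  s_153 = 4;  s_154 = 3;  s_155 = 7;  s_156 = 15;  s_157 = 9
  s_158 = 10;  s_159 = 9;  s_160 = 0;  s_161 = 1;  s_162 = 11;  s_163 = 4
  s_164 = 15;  s_165 = 3;  s_166 = 12;  s_167 = 2;  s_168 = 12;  s_169 = 0
  s_170 = 7;  s_171 = 9;  s_172 = 11;  s_173 = 3;  s_174 = 4;  s_175 = 16
  s_176 = 14;  s_177 = 16;  s_178 = 0;  s_179 = 15;  s_180 = 12;  s_181 = 9
  s_182 = 4;  s_183 = 11;  s_184 = 10;  s_185 = 13;  s_186 = 10;  s_187 = 0
  s_188 = 3;  s_189 = 16;  s_190 = 12;  s_191 = 11;  s_192 = 9;  s_193 = 2
  s_194 = 6;  s_195 = 2;  s_196 = 0;  s_197 = 4;  s_198 = 10;  s_199 = 16
  s_200 = 9;  s_201 = 12;  s_202 = 14;  s_203 = 8;  s_204 = 14;  s_205 = 0
  s_206 = 11;  s_207 = 2;  s_208 = 10;  s_209 = 12;  s_210 = 16;  s_211 = 13
  s_212 = 5;  s_213 = 13;  s_214 = 0;  s_215 = 9;  s_216 = 14;  s_217 = 2
  s_218 = 16;  s_219 = 10;  s_220 = 6;  s_221 = 1;  s_222 = 6;  s_223 = 0
  s_224 = 12;  s_225 = 13;  s_226 = 14;  s_227 = 10;  s_228 = 2;  s_229 = 8
  s_230 = 7;  s_231 = 8;  s_232 = 0;  s_233 = 16;  s_234 = 6;  s_235 = 13
  s_236 = 2;  s_237 = 14;  s_238 = 5;  s_239 = 15;  s_240 = 5;  s_241 = 0
  s_242 = 10;  s_243 = 8;  s_244 = 6;  s_245 = 14;  s_246 = 13;  s_247 = 1
s_248 = 11·1 + 2·13 = 3
s_249 = 11·3 + 2·1 = 1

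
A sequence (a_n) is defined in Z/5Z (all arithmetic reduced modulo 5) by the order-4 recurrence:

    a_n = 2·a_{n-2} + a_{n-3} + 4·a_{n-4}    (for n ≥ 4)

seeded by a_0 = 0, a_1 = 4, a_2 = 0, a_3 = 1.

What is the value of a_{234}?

0

a_4 = 0·1 + 2·0 + 1·4 + 4·0 = 4
a_5 = 0·4 + 2·1 + 1·0 + 4·4 = 3
a_6 = 0·3 + 2·4 + 1·1 + 4·0 = 4
a_7 = 0·4 + 2·3 + 1·4 + 4·1 = 4
a_8 = 0·4 + 2·4 + 1·3 + 4·4 = 2
a_9 = 0·2 + 2·4 + 1·4 + 4·3 = 4
Continuing the recurrence:
  a_10 = 4;  a_11 = 1;  a_12 = 0;  a_13 = 2;  a_14 = 2;  a_15 = 3
  a_16 = 1;  a_17 = 1;  a_18 = 3;  a_19 = 0;  a_20 = 1;  a_21 = 2
  a_22 = 4;  a_23 = 0;  a_24 = 4;  a_25 = 2;  a_26 = 4;  a_27 = 3
  a_28 = 1;  a_29 = 3;  a_30 = 1;  a_31 = 4;  a_32 = 4;  a_33 = 1
  a_34 = 1;  a_35 = 2;  a_36 = 4;  a_37 = 4;  a_38 = 4;  a_39 = 0
  a_40 = 3;  a_41 = 0;  a_42 = 2;  a_43 = 3;  a_44 = 1;  a_45 = 3
  a_46 = 3;  a_47 = 4;  a_48 = 3;  a_49 = 3;  a_50 = 2;  a_51 = 0
  a_52 = 4;  a_53 = 4;  a_54 = 1;  a_55 = 2;  a_56 = 2;  a_57 = 1
  a_58 = 0;  a_59 = 2;  a_60 = 4;  a_61 = 3;  a_62 = 0;  a_63 = 3
  a_64 = 4;  a_65 = 3;  a_66 = 1;  a_67 = 2;  a_68 = 1;  a_69 = 2
  a_70 = 3;  a_71 = 3;  a_72 = 2;  a_73 = 2;  a_74 = 4;  a_75 = 3
  a_76 = 3;  a_77 = 3;  a_78 = 0;  a_79 = 1;  a_80 = 0;  a_81 = 4
  a_82 = 1;  a_83 = 2;  a_84 = 1;  a_85 = 1;  a_86 = 3;  a_87 = 1
  a_88 = 1;  a_89 = 4;  a_90 = 0;  a_91 = 3;  a_92 = 3;  a_93 = 2
  a_94 = 4;  a_95 = 4;  a_96 = 2;  a_97 = 0;  a_98 = 4;  a_99 = 3
  a_100 = 1;  a_101 = 0;  a_102 = 1;  a_103 = 3;  a_104 = 1;  a_105 = 2
  a_106 = 4;  a_107 = 2;  a_108 = 4;  a_109 = 1;  a_110 = 1;  a_111 = 4
  a_112 = 4;  a_113 = 3;  a_114 = 1;  a_115 = 1;  a_116 = 1;  a_117 = 0
  a_118 = 2;  a_119 = 0;  a_120 = 3;  a_121 = 2;  a_122 = 4;  a_123 = 2
  a_124 = 2;  a_125 = 1;  a_126 = 2;  a_127 = 2;  a_128 = 3;  a_129 = 0
  a_130 = 1;  a_131 = 1;  a_132 = 4;  a_133 = 3;  a_134 = 3;  a_135 = 4
  a_136 = 0;  a_137 = 3;  a_138 = 1;  a_139 = 2;  a_140 = 0;  a_141 = 2
  a_142 = 1;  a_143 = 2;  a_144 = 4;  a_145 = 3;  a_146 = 4;  a_147 = 3
  a_148 = 2;  a_149 = 2;  a_150 = 3;  a_151 = 3;  a_152 = 1;  a_153 = 2
  a_154 = 2;  a_155 = 2;  a_156 = 0;  a_157 = 4;  a_158 = 0;  a_159 = 1
  a_160 = 4;  a_161 = 3;  a_162 = 4;  a_163 = 4;  a_164 = 2;  a_165 = 4
  a_166 = 4;  a_167 = 1;  a_168 = 0;  a_169 = 2;  a_170 = 2;  a_171 = 3
  a_172 = 1;  a_173 = 1;  a_174 = 3;  a_175 = 0;  a_176 = 1;  a_177 = 2
  a_178 = 4;  a_179 = 0;  a_180 = 4;  a_181 = 2;  a_182 = 4;  a_183 = 3
  a_184 = 1;  a_185 = 3;  a_186 = 1;  a_187 = 4;  a_188 = 4;  a_189 = 1
  a_190 = 1;  a_191 = 2;  a_192 = 4;  a_193 = 4;  a_194 = 4;  a_195 = 0
  a_196 = 3;  a_197 = 0;  a_198 = 2;  a_199 = 3;  a_200 = 1;  a_201 = 3
  a_202 = 3;  a_203 = 4;  a_204 = 3;  a_205 = 3;  a_206 = 2;  a_207 = 0
  a_208 = 4;  a_209 = 4;  a_210 = 1;  a_211 = 2;  a_212 = 2;  a_213 = 1
  a_214 = 0;  a_215 = 2;  a_216 = 4;  a_217 = 3;  a_218 = 0;  a_219 = 3
  a_220 = 4;  a_221 = 3;  a_222 = 1;  a_223 = 2;  a_224 = 1;  a_225 = 2
  a_226 = 3;  a_227 = 3;  a_228 = 2;  a_229 = 2;  a_230 = 4;  a_231 = 3
  a_232 = 3
a_233 = 0·3 + 2·3 + 1·4 + 4·2 = 3
a_234 = 0·3 + 2·3 + 1·3 + 4·4 = 0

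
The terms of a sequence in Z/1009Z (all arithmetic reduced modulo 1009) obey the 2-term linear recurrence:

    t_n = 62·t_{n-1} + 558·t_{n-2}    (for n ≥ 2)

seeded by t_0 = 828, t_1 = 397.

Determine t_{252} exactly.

t_2 = 62·397 + 558·828 = 300
t_3 = 62·300 + 558·397 = 993
t_4 = 62·993 + 558·300 = 932
t_5 = 62·932 + 558·993 = 424
t_6 = 62·424 + 558·932 = 475
t_7 = 62·475 + 558·424 = 675
Continuing the recurrence:
  t_8 = 164;  t_9 = 371;  t_10 = 497;  t_11 = 717;  t_12 = 918;  t_13 = 934
  t_14 = 67;  t_15 = 646;  t_16 = 754;  t_17 = 589;  t_18 = 173;  t_19 = 364
  t_20 = 40;  t_21 = 765;  t_22 = 129;  t_23 = 998;  t_24 = 670;  t_25 = 87
  t_26 = 879;  t_27 = 126;  t_28 = 857;  t_29 = 344;  t_30 = 79;  t_31 = 95
  t_32 = 531;  t_33 = 167;  t_34 = 925;  t_35 = 195;  t_36 = 533;  t_37 = 596
  t_38 = 387;  t_39 = 385;  t_40 = 683;  t_41 = 890;  t_42 = 406;  t_43 = 139
  t_44 = 69;  t_45 = 111;  t_46 = 988;  t_47 = 96;  t_48 = 288;  t_49 = 794
  t_50 = 60;  t_51 = 794;  t_52 = 979;  t_53 = 259;  t_54 = 327;  t_55 = 329
  t_56 = 55;  t_57 = 327;  t_58 = 514;  t_59 = 426;  t_60 = 434;  t_61 = 258
  t_62 = 873;  t_63 = 326;  t_64 = 828;  t_65 = 165;  t_66 = 42;  t_67 = 837
  t_68 = 664;  t_69 = 687;  t_70 = 425;  t_71 = 42;  t_72 = 621;  t_73 = 389
  t_74 = 333;  t_75 = 593;  t_76 = 600;  t_77 = 818;  t_78 = 78;  t_79 = 167
  t_80 = 401;  t_81 = 1004;  t_82 = 459;  t_83 = 443;  t_84 = 59;  t_85 = 620
  t_86 = 732;  t_87 = 861;  t_88 = 725;  t_89 = 708;  t_90 = 450;  t_91 = 193
  t_92 = 726;  t_93 = 347;  t_94 = 824;  t_95 = 536;  t_96 = 632;  t_97 = 257
  t_98 = 305;  t_99 = 876;  t_100 = 504;  t_101 = 421;  t_102 = 598;  t_103 = 573
  t_104 = 925;  t_105 = 727;  t_106 = 220;  t_107 = 571;  t_108 = 758;  t_109 = 356
  t_110 = 67;  t_111 = 1002;  t_112 = 628;  t_113 = 724;  t_114 = 793;  t_115 = 117
  t_116 = 743;  t_117 = 362;  t_118 = 141;  t_119 = 866;  t_120 = 191;  t_121 = 660
  t_122 = 184;  t_123 = 304;  t_124 = 440;  t_125 = 157;  t_126 = 986;  t_127 = 415
  t_128 = 788;  t_129 = 933;  t_130 = 113;  t_131 = 922;  t_132 = 147;  t_133 = 928
  t_134 = 320;  t_135 = 876;  t_136 = 802;  t_137 = 735;  t_138 = 694;  t_139 = 117
  t_140 = 996;  t_141 = 913;  t_142 = 920;  t_143 = 445;  t_144 = 126;  t_145 = 845
  t_146 = 609;  t_147 = 732;  t_148 = 777;  t_149 = 562;  t_150 = 234;  t_151 = 179
  t_152 = 410;  t_153 = 186;  t_154 = 170;  t_155 = 311;  t_156 = 125;  t_157 = 677
  t_158 = 734;  t_159 = 503;  t_160 = 834;  t_161 = 421;  t_162 = 91;  t_163 = 418
  t_164 = 10;  t_165 = 785;  t_166 = 773;  t_167 = 627;  t_168 = 14;  t_169 = 611
  t_170 = 289;  t_171 = 661;  t_172 = 444;  t_173 = 838;  t_174 = 35;  t_175 = 589
  t_176 = 553;  t_177 = 717;  t_178 = 887;  t_179 = 21;  t_180 = 829;  t_181 = 558
  t_182 = 750;  t_183 = 678;  t_184 = 432;  t_185 = 499;  t_186 = 573;  t_187 = 169
  t_188 = 269;  t_189 = 999;  t_190 = 150;  t_191 = 693;  t_192 = 541;  t_193 = 492
  t_194 = 421;  t_195 = 965;  t_196 = 120;  t_197 = 41;  t_198 = 890;  t_199 = 365
  t_200 = 624;  t_201 = 198;  t_202 = 255;  t_203 = 169;  t_204 = 409;  t_205 = 598
  t_206 = 940;  t_207 = 472;  t_208 = 852;  t_209 = 383;  t_210 = 716;  t_211 = 811
  t_212 = 805;  t_213 = 975;  t_214 = 95;  t_215 = 35;  t_216 = 694;  t_217 = 0
  t_218 = 805;  t_219 = 469;  t_220 = 2;  t_221 = 495;  t_222 = 527;  t_223 = 130
  t_224 = 435;  t_225 = 628;  t_226 = 155;  t_227 = 830;  t_228 = 726;  t_229 = 625
  t_230 = 907;  t_231 = 375;  t_232 = 640;  t_233 = 716;  t_234 = 939;  t_235 = 669
  t_236 = 400;  t_237 = 556;  t_238 = 377;  t_239 = 652;  t_240 = 558;  t_241 = 866
  t_242 = 807;  t_243 = 510;  t_244 = 633;  t_245 = 946;  t_246 = 194;  t_247 = 81
  t_248 = 266;  t_249 = 141;  t_250 = 775
t_251 = 62·775 + 558·141 = 603
t_252 = 62·603 + 558·775 = 651

651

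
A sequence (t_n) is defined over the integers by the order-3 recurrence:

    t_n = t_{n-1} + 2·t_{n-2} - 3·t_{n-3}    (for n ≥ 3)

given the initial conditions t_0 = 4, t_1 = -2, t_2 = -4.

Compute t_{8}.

14

t_3 = 1·-4 + 2·-2 + -3·4 = -20
t_4 = 1·-20 + 2·-4 + -3·-2 = -22
t_5 = 1·-22 + 2·-20 + -3·-4 = -50
t_6 = 1·-50 + 2·-22 + -3·-20 = -34
t_7 = 1·-34 + 2·-50 + -3·-22 = -68
t_8 = 1·-68 + 2·-34 + -3·-50 = 14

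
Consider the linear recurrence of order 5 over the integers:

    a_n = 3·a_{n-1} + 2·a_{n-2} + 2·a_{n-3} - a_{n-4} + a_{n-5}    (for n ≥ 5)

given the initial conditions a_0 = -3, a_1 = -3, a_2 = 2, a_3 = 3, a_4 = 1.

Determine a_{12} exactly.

a_5 = 3·1 + 2·3 + 2·2 + -1·-3 + 1·-3 = 13
a_6 = 3·13 + 2·1 + 2·3 + -1·2 + 1·-3 = 42
a_7 = 3·42 + 2·13 + 2·1 + -1·3 + 1·2 = 153
a_8 = 3·153 + 2·42 + 2·13 + -1·1 + 1·3 = 571
a_9 = 3·571 + 2·153 + 2·42 + -1·13 + 1·1 = 2091
a_10 = 3·2091 + 2·571 + 2·153 + -1·42 + 1·13 = 7692
a_11 = 3·7692 + 2·2091 + 2·571 + -1·153 + 1·42 = 28289
a_12 = 3·28289 + 2·7692 + 2·2091 + -1·571 + 1·153 = 104015

104015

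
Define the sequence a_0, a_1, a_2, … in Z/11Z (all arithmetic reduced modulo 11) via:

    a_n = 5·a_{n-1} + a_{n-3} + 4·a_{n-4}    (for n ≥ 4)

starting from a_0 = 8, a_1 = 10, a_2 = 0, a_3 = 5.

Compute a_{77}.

a_4 = 5·5 + 0·0 + 1·10 + 4·8 = 1
a_5 = 5·1 + 0·5 + 1·0 + 4·10 = 1
a_6 = 5·1 + 0·1 + 1·5 + 4·0 = 10
a_7 = 5·10 + 0·1 + 1·1 + 4·5 = 5
a_8 = 5·5 + 0·10 + 1·1 + 4·1 = 8
a_9 = 5·8 + 0·5 + 1·10 + 4·1 = 10
a_10 = 5·10 + 0·8 + 1·5 + 4·10 = 7
a_11 = 5·7 + 0·10 + 1·8 + 4·5 = 8
a_12 = 5·8 + 0·7 + 1·10 + 4·8 = 5
a_13 = 5·5 + 0·8 + 1·7 + 4·10 = 6
a_14 = 5·6 + 0·5 + 1·8 + 4·7 = 0
a_15 = 5·0 + 0·6 + 1·5 + 4·8 = 4
a_16 = 5·4 + 0·0 + 1·6 + 4·5 = 2
a_17 = 5·2 + 0·4 + 1·0 + 4·6 = 1
a_18 = 5·1 + 0·2 + 1·4 + 4·0 = 9
a_19 = 5·9 + 0·1 + 1·2 + 4·4 = 8
a_20 = 5·8 + 0·9 + 1·1 + 4·2 = 5
a_21 = 5·5 + 0·8 + 1·9 + 4·1 = 5
a_22 = 5·5 + 0·5 + 1·8 + 4·9 = 3
a_23 = 5·3 + 0·5 + 1·5 + 4·8 = 8
a_24 = 5·8 + 0·3 + 1·5 + 4·5 = 10
a_25 = 5·10 + 0·8 + 1·3 + 4·5 = 7
a_26 = 5·7 + 0·10 + 1·8 + 4·3 = 0
a_27 = 5·0 + 0·7 + 1·10 + 4·8 = 9
a_28 = 5·9 + 0·0 + 1·7 + 4·10 = 4
a_29 = 5·4 + 0·9 + 1·0 + 4·7 = 4
a_30 = 5·4 + 0·4 + 1·9 + 4·0 = 7
a_31 = 5·7 + 0·4 + 1·4 + 4·9 = 9
a_32 = 5·9 + 0·7 + 1·4 + 4·4 = 10
a_33 = 5·10 + 0·9 + 1·7 + 4·4 = 7
a_34 = 5·7 + 0·10 + 1·9 + 4·7 = 6
a_35 = 5·6 + 0·7 + 1·10 + 4·9 = 10
a_36 = 5·10 + 0·6 + 1·7 + 4·10 = 9
a_37 = 5·9 + 0·10 + 1·6 + 4·7 = 2
a_38 = 5·2 + 0·9 + 1·10 + 4·6 = 0
a_39 = 5·0 + 0·2 + 1·9 + 4·10 = 5
a_40 = 5·5 + 0·0 + 1·2 + 4·9 = 8
a_41 = 5·8 + 0·5 + 1·0 + 4·2 = 4
a_42 = 5·4 + 0·8 + 1·5 + 4·0 = 3
a_43 = 5·3 + 0·4 + 1·8 + 4·5 = 10
a_44 = 5·10 + 0·3 + 1·4 + 4·8 = 9
a_45 = 5·9 + 0·10 + 1·3 + 4·4 = 9
a_46 = 5·9 + 0·9 + 1·10 + 4·3 = 1
a_47 = 5·1 + 0·9 + 1·9 + 4·10 = 10
a_48 = 5·10 + 0·1 + 1·9 + 4·9 = 7
a_49 = 5·7 + 0·10 + 1·1 + 4·9 = 6
a_50 = 5·6 + 0·7 + 1·10 + 4·1 = 0
a_51 = 5·0 + 0·6 + 1·7 + 4·10 = 3
a_52 = 5·3 + 0·0 + 1·6 + 4·7 = 5
a_53 = 5·5 + 0·3 + 1·0 + 4·6 = 5
a_54 = 5·5 + 0·5 + 1·3 + 4·0 = 6
a_55 = 5·6 + 0·5 + 1·5 + 4·3 = 3
a_56 = 5·3 + 0·6 + 1·5 + 4·5 = 7
a_57 = 5·7 + 0·3 + 1·6 + 4·5 = 6
a_58 = 5·6 + 0·7 + 1·3 + 4·6 = 2
a_59 = 5·2 + 0·6 + 1·7 + 4·3 = 7
a_60 = 5·7 + 0·2 + 1·6 + 4·7 = 3
a_61 = 5·3 + 0·7 + 1·2 + 4·6 = 8
a_62 = 5·8 + 0·3 + 1·7 + 4·2 = 0
a_63 = 5·0 + 0·8 + 1·3 + 4·7 = 9
a_64 = 5·9 + 0·0 + 1·8 + 4·3 = 10
a_65 = 5·10 + 0·9 + 1·0 + 4·8 = 5
a_66 = 5·5 + 0·10 + 1·9 + 4·0 = 1
a_67 = 5·1 + 0·5 + 1·10 + 4·9 = 7
a_68 = 5·7 + 0·1 + 1·5 + 4·10 = 3
a_69 = 5·3 + 0·7 + 1·1 + 4·5 = 3
a_70 = 5·3 + 0·3 + 1·7 + 4·1 = 4
a_71 = 5·4 + 0·3 + 1·3 + 4·7 = 7
a_72 = 5·7 + 0·4 + 1·3 + 4·3 = 6
a_73 = 5·6 + 0·7 + 1·4 + 4·3 = 2
a_74 = 5·2 + 0·6 + 1·7 + 4·4 = 0
a_75 = 5·0 + 0·2 + 1·6 + 4·7 = 1
a_76 = 5·1 + 0·0 + 1·2 + 4·6 = 9
a_77 = 5·9 + 0·1 + 1·0 + 4·2 = 9

9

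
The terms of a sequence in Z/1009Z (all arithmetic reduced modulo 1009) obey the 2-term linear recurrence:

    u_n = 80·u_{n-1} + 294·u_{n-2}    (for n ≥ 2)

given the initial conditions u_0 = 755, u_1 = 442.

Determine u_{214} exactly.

u_2 = 80·442 + 294·755 = 35
u_3 = 80·35 + 294·442 = 569
u_4 = 80·569 + 294·35 = 315
u_5 = 80·315 + 294·569 = 776
u_6 = 80·776 + 294·315 = 313
u_7 = 80·313 + 294·776 = 934
Continuing the recurrence:
  u_8 = 257;  u_9 = 528;  u_10 = 754;  u_11 = 635;  u_12 = 46;  u_13 = 678
  u_14 = 161;  u_15 = 322;  u_16 = 446;  u_17 = 187;  u_18 = 788;  u_19 = 974
  u_20 = 838;  u_21 = 246;  u_22 = 685;  u_23 = 999;  u_24 = 808;  u_25 = 151
  u_26 = 409;  u_27 = 430;  u_28 = 269;  u_29 = 626;  u_30 = 14;  u_31 = 517
  u_32 = 71;  u_33 = 274;  u_34 = 416;  u_35 = 828;  u_36 = 870;  u_37 = 242
  u_38 = 692;  u_39 = 383;  u_40 = 0;  u_41 = 603;  u_42 = 817;  u_43 = 482
  u_44 = 274;  u_45 = 170;  u_46 = 319;  u_47 = 834;  u_48 = 75;  u_49 = 964
  u_50 = 288;  u_51 = 729;  u_52 = 723;  u_53 = 745;  u_54 = 741;  u_55 = 835
  u_56 = 116;  u_57 = 502;  u_58 = 607;  u_59 = 402;  u_60 = 746;  u_61 = 284
  u_62 = 893;  u_63 = 559;  u_64 = 526;  u_65 = 590;  u_66 = 44;  u_67 = 405
  u_68 = 940;  u_69 = 542;  u_70 = 876;  u_71 = 385;  u_72 = 779;  u_73 = 953
  u_74 = 548;  u_75 = 133;  u_76 = 222;  u_77 = 358;  u_78 = 71;  u_79 = 951
  u_80 = 90;  u_81 = 238;  u_82 = 95;  u_83 = 888;  u_84 = 88;  u_85 = 727
  u_86 = 285;  u_87 = 432;  u_88 = 297;  u_89 = 427;  u_90 = 398;  u_91 = 983
  u_92 = 915;  u_93 = 980;  u_94 = 314;  u_95 = 450;  u_96 = 173;  u_97 = 844
  u_98 = 329;  u_99 = 8;  u_100 = 502;  u_101 = 134;  u_102 = 904;  u_103 = 726
  u_104 = 976;  u_105 = 932;  u_106 = 282;  u_107 = 931;  u_108 = 993;  u_109 = 4
  u_110 = 661;  u_111 = 579;  u_112 = 512;  u_113 = 305;  u_114 = 371;  u_115 = 288
  u_116 = 944;  u_117 = 770;  u_118 = 112;  u_119 = 243;  u_120 = 909;  u_121 = 884
  u_122 = 960;  u_123 = 699;  u_124 = 145;  u_125 = 171;  u_126 = 815;  u_127 = 448
  u_128 = 1002;  u_129 = 991;  u_130 = 538;  u_131 = 415;  u_132 = 671;  u_133 = 124
  u_134 = 349;  u_135 = 809;  u_136 = 841;  u_137 = 408;  u_138 = 401;  u_139 = 682
  u_140 = 924;  u_141 = 989;  u_142 = 653;  u_143 = 955;  u_144 = 997;  u_145 = 317
  u_146 = 643;  u_147 = 351;  u_148 = 187;  u_149 = 101;  u_150 = 500;  u_151 = 73
  u_152 = 481;  u_153 = 411;  u_154 = 746;  u_155 = 912;  u_156 = 683;  u_157 = 897
  u_158 = 132;  u_159 = 839;  u_160 = 992;  u_161 = 119;  u_162 = 486;  u_163 = 209
  u_164 = 182;  u_165 = 331;  u_166 = 277;  u_167 = 412;  u_168 = 381;  u_169 = 258
  u_170 = 475;  u_171 = 844;  u_172 = 325;  u_173 = 697;  u_174 = 969;  u_175 = 927
  u_176 = 851;  u_177 = 585;  u_178 = 348;  u_179 = 48;  u_180 = 207;  u_181 = 402
  u_182 = 190;  u_183 = 200;  u_184 = 221;  u_185 = 805;  u_186 = 222;  u_187 = 162
  u_188 = 535;  u_189 = 627;  u_190 = 605;  u_191 = 668;  u_192 = 249;  u_193 = 386
  u_194 = 159;  u_195 = 79;  u_196 = 598;  u_197 = 436;  u_198 = 820;  u_199 = 56
  u_200 = 373;  u_201 = 899;  u_202 = 971;  u_203 = 944;  u_204 = 781;  u_205 = 992
  u_206 = 220;  u_207 = 494;  u_208 = 273;  u_209 = 591;  u_210 = 408;  u_211 = 558
  u_212 = 125
u_213 = 80·125 + 294·558 = 504
u_214 = 80·504 + 294·125 = 386

386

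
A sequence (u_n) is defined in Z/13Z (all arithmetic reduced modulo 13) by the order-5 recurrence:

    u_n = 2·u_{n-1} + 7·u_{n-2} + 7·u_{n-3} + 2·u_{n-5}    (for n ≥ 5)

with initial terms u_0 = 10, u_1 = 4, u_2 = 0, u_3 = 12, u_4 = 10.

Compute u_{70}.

u_5 = 2·10 + 7·12 + 7·0 + 0·4 + 2·10 = 7
u_6 = 2·7 + 7·10 + 7·12 + 0·0 + 2·4 = 7
u_7 = 2·7 + 7·7 + 7·10 + 0·12 + 2·0 = 3
u_8 = 2·3 + 7·7 + 7·7 + 0·10 + 2·12 = 11
u_9 = 2·11 + 7·3 + 7·7 + 0·7 + 2·10 = 8
u_10 = 2·8 + 7·11 + 7·3 + 0·7 + 2·7 = 11
u_11 = 2·11 + 7·8 + 7·11 + 0·3 + 2·7 = 0
u_12 = 2·0 + 7·11 + 7·8 + 0·11 + 2·3 = 9
u_13 = 2·9 + 7·0 + 7·11 + 0·8 + 2·11 = 0
u_14 = 2·0 + 7·9 + 7·0 + 0·11 + 2·8 = 1
u_15 = 2·1 + 7·0 + 7·9 + 0·0 + 2·11 = 9
u_16 = 2·9 + 7·1 + 7·0 + 0·9 + 2·0 = 12
u_17 = 2·12 + 7·9 + 7·1 + 0·0 + 2·9 = 8
u_18 = 2·8 + 7·12 + 7·9 + 0·1 + 2·0 = 7
u_19 = 2·7 + 7·8 + 7·12 + 0·9 + 2·1 = 0
u_20 = 2·0 + 7·7 + 7·8 + 0·12 + 2·9 = 6
u_21 = 2·6 + 7·0 + 7·7 + 0·8 + 2·12 = 7
u_22 = 2·7 + 7·6 + 7·0 + 0·7 + 2·8 = 7
u_23 = 2·7 + 7·7 + 7·6 + 0·0 + 2·7 = 2
u_24 = 2·2 + 7·7 + 7·7 + 0·6 + 2·0 = 11
u_25 = 2·11 + 7·2 + 7·7 + 0·7 + 2·6 = 6
u_26 = 2·6 + 7·11 + 7·2 + 0·7 + 2·7 = 0
u_27 = 2·0 + 7·6 + 7·11 + 0·2 + 2·7 = 3
u_28 = 2·3 + 7·0 + 7·6 + 0·11 + 2·2 = 0
u_29 = 2·0 + 7·3 + 7·0 + 0·6 + 2·11 = 4
u_30 = 2·4 + 7·0 + 7·3 + 0·0 + 2·6 = 2
u_31 = 2·2 + 7·4 + 7·0 + 0·3 + 2·0 = 6
u_32 = 2·6 + 7·2 + 7·4 + 0·0 + 2·3 = 8
u_33 = 2·8 + 7·6 + 7·2 + 0·4 + 2·0 = 7
u_34 = 2·7 + 7·8 + 7·6 + 0·2 + 2·4 = 3
u_35 = 2·3 + 7·7 + 7·8 + 0·6 + 2·2 = 11
u_36 = 2·11 + 7·3 + 7·7 + 0·8 + 2·6 = 0
u_37 = 2·0 + 7·11 + 7·3 + 0·7 + 2·8 = 10
u_38 = 2·10 + 7·0 + 7·11 + 0·3 + 2·7 = 7
u_39 = 2·7 + 7·10 + 7·0 + 0·11 + 2·3 = 12
u_40 = 2·12 + 7·7 + 7·10 + 0·0 + 2·11 = 9
u_41 = 2·9 + 7·12 + 7·7 + 0·10 + 2·0 = 8
u_42 = 2·8 + 7·9 + 7·12 + 0·7 + 2·10 = 1
u_43 = 2·1 + 7·8 + 7·9 + 0·12 + 2·7 = 5
u_44 = 2·5 + 7·1 + 7·8 + 0·9 + 2·12 = 6
u_45 = 2·6 + 7·5 + 7·1 + 0·8 + 2·9 = 7
u_46 = 2·7 + 7·6 + 7·5 + 0·1 + 2·8 = 3
u_47 = 2·3 + 7·7 + 7·6 + 0·5 + 2·1 = 8
u_48 = 2·8 + 7·3 + 7·7 + 0·6 + 2·5 = 5
u_49 = 2·5 + 7·8 + 7·3 + 0·7 + 2·6 = 8
u_50 = 2·8 + 7·5 + 7·8 + 0·3 + 2·7 = 4
u_51 = 2·4 + 7·8 + 7·5 + 0·8 + 2·3 = 1
u_52 = 2·1 + 7·4 + 7·8 + 0·5 + 2·8 = 11
u_53 = 2·11 + 7·1 + 7·4 + 0·8 + 2·5 = 2
u_54 = 2·2 + 7·11 + 7·1 + 0·4 + 2·8 = 0
u_55 = 2·0 + 7·2 + 7·11 + 0·1 + 2·4 = 8
u_56 = 2·8 + 7·0 + 7·2 + 0·11 + 2·1 = 6
u_57 = 2·6 + 7·8 + 7·0 + 0·2 + 2·11 = 12
u_58 = 2·12 + 7·6 + 7·8 + 0·0 + 2·2 = 9
u_59 = 2·9 + 7·12 + 7·6 + 0·8 + 2·0 = 1
u_60 = 2·1 + 7·9 + 7·12 + 0·6 + 2·8 = 9
u_61 = 2·9 + 7·1 + 7·9 + 0·12 + 2·6 = 9
u_62 = 2·9 + 7·9 + 7·1 + 0·9 + 2·12 = 8
u_63 = 2·8 + 7·9 + 7·9 + 0·1 + 2·9 = 4
u_64 = 2·4 + 7·8 + 7·9 + 0·9 + 2·1 = 12
u_65 = 2·12 + 7·4 + 7·8 + 0·9 + 2·9 = 9
u_66 = 2·9 + 7·12 + 7·4 + 0·8 + 2·9 = 5
u_67 = 2·5 + 7·9 + 7·12 + 0·4 + 2·8 = 4
u_68 = 2·4 + 7·5 + 7·9 + 0·12 + 2·4 = 10
u_69 = 2·10 + 7·4 + 7·5 + 0·9 + 2·12 = 3
u_70 = 2·3 + 7·10 + 7·4 + 0·5 + 2·9 = 5

5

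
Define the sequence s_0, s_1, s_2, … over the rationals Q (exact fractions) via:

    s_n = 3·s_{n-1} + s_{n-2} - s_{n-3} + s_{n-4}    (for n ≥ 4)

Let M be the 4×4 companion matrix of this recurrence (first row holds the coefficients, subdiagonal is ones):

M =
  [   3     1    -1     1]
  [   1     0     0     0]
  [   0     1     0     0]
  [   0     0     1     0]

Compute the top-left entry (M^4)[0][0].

104

(M^4)[0][0] is the top entry after applying M 4 times to the unit state (1, 0, 0, 0). Equivalently it is h_{7} for the auxiliary sequence (h_n) obeying the same recurrence with h_3 = 1 and h_i = 0 for 0 ≤ i < 3:
h_4 = 3·1 + 1·0 + -1·0 + 1·0 = 3
h_5 = 3·3 + 1·1 + -1·0 + 1·0 = 10
h_6 = 3·10 + 1·3 + -1·1 + 1·0 = 32
h_7 = 3·32 + 1·10 + -1·3 + 1·1 = 104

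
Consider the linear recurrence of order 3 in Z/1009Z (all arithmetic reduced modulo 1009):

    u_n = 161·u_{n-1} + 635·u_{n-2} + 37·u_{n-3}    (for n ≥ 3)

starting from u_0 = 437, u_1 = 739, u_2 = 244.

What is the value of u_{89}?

u_3 = 161·244 + 635·739 + 37·437 = 38
u_4 = 161·38 + 635·244 + 37·739 = 727
u_5 = 161·727 + 635·38 + 37·244 = 873
u_6 = 161·873 + 635·727 + 37·38 = 222
u_7 = 161·222 + 635·873 + 37·727 = 497
u_8 = 161·497 + 635·222 + 37·873 = 29
u_9 = 161·29 + 635·497 + 37·222 = 553
u_10 = 161·553 + 635·29 + 37·497 = 721
u_11 = 161·721 + 635·553 + 37·29 = 133
u_12 = 161·133 + 635·721 + 37·553 = 254
u_13 = 161·254 + 635·133 + 37·721 = 676
u_14 = 161·676 + 635·254 + 37·133 = 599
u_15 = 161·599 + 635·676 + 37·254 = 327
u_16 = 161·327 + 635·599 + 37·676 = 947
u_17 = 161·947 + 635·327 + 37·599 = 873
u_18 = 161·873 + 635·947 + 37·327 = 274
u_19 = 161·274 + 635·873 + 37·947 = 865
u_20 = 161·865 + 635·274 + 37·873 = 478
u_21 = 161·478 + 635·865 + 37·274 = 701
u_22 = 161·701 + 635·478 + 37·865 = 400
u_23 = 161·400 + 635·701 + 37·478 = 523
u_24 = 161·523 + 635·400 + 37·701 = 900
u_25 = 161·900 + 635·523 + 37·400 = 422
u_26 = 161·422 + 635·900 + 37·523 = 925
u_27 = 161·925 + 635·422 + 37·900 = 181
u_28 = 161·181 + 635·925 + 37·422 = 496
u_29 = 161·496 + 635·181 + 37·925 = 982
u_30 = 161·982 + 635·496 + 37·181 = 484
u_31 = 161·484 + 635·982 + 37·496 = 429
u_32 = 161·429 + 635·484 + 37·982 = 62
u_33 = 161·62 + 635·429 + 37·484 = 632
u_34 = 161·632 + 635·62 + 37·429 = 600
u_35 = 161·600 + 635·632 + 37·62 = 759
u_36 = 161·759 + 635·600 + 37·632 = 894
u_37 = 161·894 + 635·759 + 37·600 = 321
u_38 = 161·321 + 635·894 + 37·759 = 685
u_39 = 161·685 + 635·321 + 37·894 = 102
u_40 = 161·102 + 635·685 + 37·321 = 143
u_41 = 161·143 + 635·102 + 37·685 = 130
u_42 = 161·130 + 635·143 + 37·102 = 483
u_43 = 161·483 + 635·130 + 37·143 = 128
u_44 = 161·128 + 635·483 + 37·130 = 162
u_45 = 161·162 + 635·128 + 37·483 = 117
u_46 = 161·117 + 635·162 + 37·128 = 318
u_47 = 161·318 + 635·117 + 37·162 = 317
u_48 = 161·317 + 635·318 + 37·117 = 1
u_49 = 161·1 + 635·317 + 37·318 = 323
u_50 = 161·323 + 635·1 + 37·317 = 800
u_51 = 161·800 + 635·323 + 37·1 = 972
u_52 = 161·972 + 635·800 + 37·323 = 413
u_53 = 161·413 + 635·972 + 37·800 = 959
u_54 = 161·959 + 635·413 + 37·972 = 586
u_55 = 161·586 + 635·959 + 37·413 = 184
u_56 = 161·184 + 635·586 + 37·959 = 320
u_57 = 161·320 + 635·184 + 37·586 = 350
u_58 = 161·350 + 635·320 + 37·184 = 991
u_59 = 161·991 + 635·350 + 37·320 = 131
u_60 = 161·131 + 635·991 + 37·350 = 413
u_61 = 161·413 + 635·131 + 37·991 = 689
u_62 = 161·689 + 635·413 + 37·131 = 665
u_63 = 161·665 + 635·689 + 37·413 = 875
u_64 = 161·875 + 635·665 + 37·689 = 396
u_65 = 161·396 + 635·875 + 37·665 = 244
u_66 = 161·244 + 635·396 + 37·875 = 239
u_67 = 161·239 + 635·244 + 37·396 = 217
u_68 = 161·217 + 635·239 + 37·244 = 993
u_69 = 161·993 + 635·217 + 37·239 = 784
u_70 = 161·784 + 635·993 + 37·217 = 995
u_71 = 161·995 + 635·784 + 37·993 = 584
u_72 = 161·584 + 635·995 + 37·784 = 125
u_73 = 161·125 + 635·584 + 37·995 = 973
u_74 = 161·973 + 635·125 + 37·584 = 341
u_75 = 161·341 + 635·973 + 37·125 = 342
u_76 = 161·342 + 635·341 + 37·973 = 862
u_77 = 161·862 + 635·342 + 37·341 = 284
u_78 = 161·284 + 635·862 + 37·342 = 348
u_79 = 161·348 + 635·284 + 37·862 = 877
u_80 = 161·877 + 635·348 + 37·284 = 364
u_81 = 161·364 + 635·877 + 37·348 = 777
u_82 = 161·777 + 635·364 + 37·877 = 221
u_83 = 161·221 + 635·777 + 37·364 = 611
u_84 = 161·611 + 635·221 + 37·777 = 70
u_85 = 161·70 + 635·611 + 37·221 = 805
u_86 = 161·805 + 635·70 + 37·611 = 916
u_87 = 161·916 + 635·805 + 37·70 = 346
u_88 = 161·346 + 635·916 + 37·805 = 202
u_89 = 161·202 + 635·346 + 37·916 = 577

577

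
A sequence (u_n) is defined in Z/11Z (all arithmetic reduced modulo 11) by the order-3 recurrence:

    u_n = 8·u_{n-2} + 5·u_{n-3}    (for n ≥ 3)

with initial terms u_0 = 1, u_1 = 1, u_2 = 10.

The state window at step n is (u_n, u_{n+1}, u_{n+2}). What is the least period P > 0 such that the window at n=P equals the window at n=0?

665

n=0: window = (1, 1, 10)
n=1: window = (1, 10, 2)
n=2: window = (10, 2, 8)
n=3: window = (2, 8, 0)
n=4: window = (8, 0, 8)
n=5: window = (0, 8, 7)
n=6: window = (8, 7, 9)
n=7: window = (7, 9, 8)
n=8: window = (9, 8, 8)
n=9: window = (8, 8, 10)
n=10: window = (8, 10, 5)
n=11: window = (10, 5, 10)
n=12: window = (5, 10, 2)
n=13: window = (10, 2, 6)
n=14: window = (2, 6, 0)
n=15: window = (6, 0, 3)
n=16: window = (0, 3, 8)
n=17: window = (3, 8, 2)
n=18: window = (8, 2, 2)
n=19: window = (2, 2, 1)
n=20: window = (2, 1, 4)
n=21: window = (1, 4, 7)
n=22: window = (4, 7, 4)
n=23: window = (7, 4, 10)
n=24: window = (4, 10, 1)
n=25: window = (10, 1, 1)
n=26: window = (1, 1, 3)
n=27: window = (1, 3, 2)
n=28: window = (3, 2, 7)
n=29: window = (2, 7, 9)
n=30: window = (7, 9, 0)
n=31: window = (9, 0, 8)
n=32: window = (0, 8, 1)
n=33: window = (8, 1, 9)
n=34: window = (1, 9, 4)
n=35: window = (9, 4, 0)
n=36: window = (4, 0, 0)
n=37: window = (0, 0, 9)
n=38: window = (0, 9, 0)
n=39: window = (9, 0, 6)
n=40: window = (0, 6, 1)
…
n=663: window = (0, 7, 1)
n=664: window = (7, 1, 1)
n=665: window = (1, 1, 10)
window at n=665 equals window at n=0 → period = 665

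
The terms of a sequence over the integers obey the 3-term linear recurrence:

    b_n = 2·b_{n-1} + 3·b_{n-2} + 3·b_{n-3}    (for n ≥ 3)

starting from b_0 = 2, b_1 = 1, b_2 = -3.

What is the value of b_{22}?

b_3 = 2·-3 + 3·1 + 3·2 = 3
b_4 = 2·3 + 3·-3 + 3·1 = 0
b_5 = 2·0 + 3·3 + 3·-3 = 0
b_6 = 2·0 + 3·0 + 3·3 = 9
b_7 = 2·9 + 3·0 + 3·0 = 18
b_8 = 2·18 + 3·9 + 3·0 = 63
b_9 = 2·63 + 3·18 + 3·9 = 207
b_10 = 2·207 + 3·63 + 3·18 = 657
b_11 = 2·657 + 3·207 + 3·63 = 2124
b_12 = 2·2124 + 3·657 + 3·207 = 6840
b_13 = 2·6840 + 3·2124 + 3·657 = 22023
b_14 = 2·22023 + 3·6840 + 3·2124 = 70938
b_15 = 2·70938 + 3·22023 + 3·6840 = 228465
b_16 = 2·228465 + 3·70938 + 3·22023 = 735813
b_17 = 2·735813 + 3·228465 + 3·70938 = 2369835
b_18 = 2·2369835 + 3·735813 + 3·228465 = 7632504
b_19 = 2·7632504 + 3·2369835 + 3·735813 = 24581952
b_20 = 2·24581952 + 3·7632504 + 3·2369835 = 79170921
b_21 = 2·79170921 + 3·24581952 + 3·7632504 = 254985210
b_22 = 2·254985210 + 3·79170921 + 3·24581952 = 821229039

821229039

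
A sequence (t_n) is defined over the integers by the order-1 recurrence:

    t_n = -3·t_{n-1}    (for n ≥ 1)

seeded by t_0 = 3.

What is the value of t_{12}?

t_1 = -3·3 = -9
t_2 = -3·-9 = 27
t_3 = -3·27 = -81
t_4 = -3·-81 = 243
t_5 = -3·243 = -729
t_6 = -3·-729 = 2187
t_7 = -3·2187 = -6561
t_8 = -3·-6561 = 19683
t_9 = -3·19683 = -59049
t_10 = -3·-59049 = 177147
t_11 = -3·177147 = -531441
t_12 = -3·-531441 = 1594323

1594323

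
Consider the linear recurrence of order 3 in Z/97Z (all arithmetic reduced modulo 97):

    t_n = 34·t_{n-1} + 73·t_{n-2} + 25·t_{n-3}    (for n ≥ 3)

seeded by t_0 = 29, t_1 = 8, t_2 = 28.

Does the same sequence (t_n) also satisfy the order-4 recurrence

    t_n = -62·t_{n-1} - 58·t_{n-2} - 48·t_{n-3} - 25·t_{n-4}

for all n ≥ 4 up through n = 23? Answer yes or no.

Terms t_0..t_23: 29, 8, 28, 30, 63, 85, 91, 10, 87, 46, 17, 0, 63, 45, 18, 40, 16, 34, 26, 80, 36, 51, 57, 62
n=4: candidate gives 63, actual t_4 = 63 ✓
n=5: candidate gives 85, actual t_5 = 85 ✓
n=6: candidate gives 91, actual t_6 = 91 ✓
n=7: candidate gives 10, actual t_7 = 10 ✓
n=8: candidate gives 87, actual t_8 = 87 ✓
n=9: candidate gives 46, actual t_9 = 46 ✓
n=10: candidate gives 17, actual t_10 = 17 ✓
n=11: candidate gives 0, actual t_11 = 0 ✓
n=12: candidate gives 63, actual t_12 = 63 ✓
n=13: candidate gives 45, actual t_13 = 45 ✓
n=14: candidate gives 18, actual t_14 = 18 ✓
n=15: candidate gives 40, actual t_15 = 40 ✓
n=16: candidate gives 16, actual t_16 = 16 ✓
n=17: candidate gives 34, actual t_17 = 34 ✓
n=18: candidate gives 26, actual t_18 = 26 ✓
n=19: candidate gives 80, actual t_19 = 80 ✓
n=20: candidate gives 36, actual t_20 = 36 ✓
n=21: candidate gives 51, actual t_21 = 51 ✓
n=22: candidate gives 57, actual t_22 = 57 ✓
n=23: candidate gives 62, actual t_23 = 62 ✓

yes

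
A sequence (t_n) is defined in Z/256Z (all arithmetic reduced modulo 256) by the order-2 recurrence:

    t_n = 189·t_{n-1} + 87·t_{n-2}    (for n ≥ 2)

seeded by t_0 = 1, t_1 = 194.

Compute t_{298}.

t_2 = 189·194 + 87·1 = 145
t_3 = 189·145 + 87·194 = 251
t_4 = 189·251 + 87·145 = 150
t_5 = 189·150 + 87·251 = 11
t_6 = 189·11 + 87·150 = 25
t_7 = 189·25 + 87·11 = 50
Continuing the recurrence:
  t_8 = 105;  t_9 = 131;  t_10 = 102;  t_11 = 211;  t_12 = 113;  t_13 = 34
  t_14 = 129;  t_15 = 203;  t_16 = 182;  t_17 = 91;  t_18 = 9;  t_19 = 146
  t_20 = 217;  t_21 = 211;  t_22 = 134;  t_23 = 163;  t_24 = 225;  t_25 = 130
  t_26 = 113;  t_27 = 155;  t_28 = 214;  t_29 = 171;  t_30 = 249;  t_31 = 242
  t_32 = 73;  t_33 = 35;  t_34 = 166;  t_35 = 115;  t_36 = 81;  t_37 = 226
  t_38 = 97;  t_39 = 107;  t_40 = 246;  t_41 = 251;  t_42 = 233;  t_43 = 82
  t_44 = 185;  t_45 = 115;  t_46 = 198;  t_47 = 67;  t_48 = 193;  t_49 = 66
  t_50 = 81;  t_51 = 59;  t_52 = 22;  t_53 = 75;  t_54 = 217;  t_55 = 178
  t_56 = 41;  t_57 = 195;  t_58 = 230;  t_59 = 19;  t_60 = 49;  t_61 = 162
  t_62 = 65;  t_63 = 11;  t_64 = 54;  t_65 = 155;  t_66 = 201;  t_67 = 18
  t_68 = 153;  t_69 = 19;  t_70 = 6;  t_71 = 227;  t_72 = 161;  t_73 = 2
  t_74 = 49;  t_75 = 219;  t_76 = 86;  t_77 = 235;  t_78 = 185;  t_79 = 114
  t_80 = 9;  t_81 = 99;  t_82 = 38;  t_83 = 179;  t_84 = 17;  t_85 = 98
  t_86 = 33;  t_87 = 171;  t_88 = 118;  t_89 = 59;  t_90 = 169;  t_91 = 210
  t_92 = 121;  t_93 = 179;  t_94 = 70;  t_95 = 131;  t_96 = 129;  t_97 = 194
  t_98 = 17;  t_99 = 123;  t_100 = 150;  t_101 = 139;  t_102 = 153;  t_103 = 50
  t_104 = 233;  t_105 = 3;  t_106 = 102;  t_107 = 83;  t_108 = 241;  t_109 = 34
  t_110 = 1;  t_111 = 75;  t_112 = 182;  t_113 = 219;  t_114 = 137;  t_115 = 146
  t_116 = 89;  t_117 = 83;  t_118 = 134;  t_119 = 35;  t_120 = 97;  t_121 = 130
  t_122 = 241;  t_123 = 27;  t_124 = 214;  t_125 = 43;  t_126 = 121;  t_127 = 242
  t_128 = 201;  t_129 = 163;  t_130 = 166;  t_131 = 243;  t_132 = 209;  t_133 = 226
  t_134 = 225;  t_135 = 235;  t_136 = 246;  t_137 = 123;  t_138 = 105;  t_139 = 82
  t_140 = 57;  t_141 = 243;  t_142 = 198;  t_143 = 195;  t_144 = 65;  t_145 = 66
  t_146 = 209;  t_147 = 187;  t_148 = 22;  t_149 = 203;  t_150 = 89;  t_151 = 178
  t_152 = 169;  t_153 = 67;  t_154 = 230;  t_155 = 147;  t_156 = 177;  t_157 = 162
  t_158 = 193;  t_159 = 139;  t_160 = 54;  t_161 = 27;  t_162 = 73;  t_163 = 18
  t_164 = 25;  t_165 = 147;  t_166 = 6;  t_167 = 99;  t_168 = 33;  t_169 = 2
  t_170 = 177;  t_171 = 91;  t_172 = 86;  t_173 = 107;  t_174 = 57;  t_175 = 114
  t_176 = 137;  t_177 = 227;  t_178 = 38;  t_179 = 51;  t_180 = 145;  t_181 = 98
  t_182 = 161;  t_183 = 43;  t_184 = 118;  t_185 = 187;  t_186 = 41;  t_187 = 210
  t_188 = 249;  t_189 = 51;  t_190 = 70;  t_191 = 3;  t_192 = 1;  t_193 = 194
  t_194 = 145;  t_195 = 251;  t_196 = 150;  t_197 = 11;  t_198 = 25;  t_199 = 50
  t_200 = 105;  t_201 = 131;  t_202 = 102;  t_203 = 211;  t_204 = 113;  t_205 = 34
  t_206 = 129;  t_207 = 203;  t_208 = 182;  t_209 = 91;  t_210 = 9;  t_211 = 146
  t_212 = 217;  t_213 = 211;  t_214 = 134;  t_215 = 163;  t_216 = 225;  t_217 = 130
  t_218 = 113;  t_219 = 155;  t_220 = 214;  t_221 = 171;  t_222 = 249;  t_223 = 242
  t_224 = 73;  t_225 = 35;  t_226 = 166;  t_227 = 115;  t_228 = 81;  t_229 = 226
  t_230 = 97;  t_231 = 107;  t_232 = 246;  t_233 = 251;  t_234 = 233;  t_235 = 82
  t_236 = 185;  t_237 = 115;  t_238 = 198;  t_239 = 67;  t_240 = 193;  t_241 = 66
  t_242 = 81;  t_243 = 59;  t_244 = 22;  t_245 = 75;  t_246 = 217;  t_247 = 178
  t_248 = 41;  t_249 = 195;  t_250 = 230;  t_251 = 19;  t_252 = 49;  t_253 = 162
  t_254 = 65;  t_255 = 11;  t_256 = 54;  t_257 = 155;  t_258 = 201;  t_259 = 18
  t_260 = 153;  t_261 = 19;  t_262 = 6;  t_263 = 227;  t_264 = 161;  t_265 = 2
  t_266 = 49;  t_267 = 219;  t_268 = 86;  t_269 = 235;  t_270 = 185;  t_271 = 114
  t_272 = 9;  t_273 = 99;  t_274 = 38;  t_275 = 179;  t_276 = 17;  t_277 = 98
  t_278 = 33;  t_279 = 171;  t_280 = 118;  t_281 = 59;  t_282 = 169;  t_283 = 210
  t_284 = 121;  t_285 = 179;  t_286 = 70;  t_287 = 131;  t_288 = 129;  t_289 = 194
  t_290 = 17;  t_291 = 123;  t_292 = 150;  t_293 = 139;  t_294 = 153;  t_295 = 50
  t_296 = 233
t_297 = 189·233 + 87·50 = 3
t_298 = 189·3 + 87·233 = 102

102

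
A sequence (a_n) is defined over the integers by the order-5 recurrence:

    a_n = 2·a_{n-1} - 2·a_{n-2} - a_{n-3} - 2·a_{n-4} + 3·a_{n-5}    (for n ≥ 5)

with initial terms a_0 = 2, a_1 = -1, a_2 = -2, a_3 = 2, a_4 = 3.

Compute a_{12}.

661

a_5 = 2·3 + -2·2 + -1·-2 + -2·-1 + 3·2 = 12
a_6 = 2·12 + -2·3 + -1·2 + -2·-2 + 3·-1 = 17
a_7 = 2·17 + -2·12 + -1·3 + -2·2 + 3·-2 = -3
a_8 = 2·-3 + -2·17 + -1·12 + -2·3 + 3·2 = -52
a_9 = 2·-52 + -2·-3 + -1·17 + -2·12 + 3·3 = -130
a_10 = 2·-130 + -2·-52 + -1·-3 + -2·17 + 3·12 = -151
a_11 = 2·-151 + -2·-130 + -1·-52 + -2·-3 + 3·17 = 67
a_12 = 2·67 + -2·-151 + -1·-130 + -2·-52 + 3·-3 = 661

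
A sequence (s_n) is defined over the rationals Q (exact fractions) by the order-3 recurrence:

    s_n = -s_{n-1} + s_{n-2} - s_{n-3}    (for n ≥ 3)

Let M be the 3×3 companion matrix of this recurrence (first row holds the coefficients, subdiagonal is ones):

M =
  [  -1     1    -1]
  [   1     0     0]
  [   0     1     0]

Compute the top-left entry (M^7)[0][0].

(M^7)[0][0] is the top entry after applying M 7 times to the unit state (1, 0, 0). Equivalently it is h_{9} for the auxiliary sequence (h_n) obeying the same recurrence with h_2 = 1 and h_i = 0 for 0 ≤ i < 2:
h_3 = -1·1 + 1·0 + -1·0 = -1
h_4 = -1·-1 + 1·1 + -1·0 = 2
h_5 = -1·2 + 1·-1 + -1·1 = -4
h_6 = -1·-4 + 1·2 + -1·-1 = 7
h_7 = -1·7 + 1·-4 + -1·2 = -13
h_8 = -1·-13 + 1·7 + -1·-4 = 24
h_9 = -1·24 + 1·-13 + -1·7 = -44

-44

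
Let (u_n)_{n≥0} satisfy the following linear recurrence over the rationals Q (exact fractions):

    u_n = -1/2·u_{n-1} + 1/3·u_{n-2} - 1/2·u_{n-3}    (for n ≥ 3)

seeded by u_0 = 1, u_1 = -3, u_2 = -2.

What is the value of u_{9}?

-2185/3456

u_3 = -1/2·-2 + 1/3·-3 + -1/2·1 = -1/2
u_4 = -1/2·-1/2 + 1/3·-2 + -1/2·-3 = 13/12
u_5 = -1/2·13/12 + 1/3·-1/2 + -1/2·-2 = 7/24
u_6 = -1/2·7/24 + 1/3·13/12 + -1/2·-1/2 = 67/144
u_7 = -1/2·67/144 + 1/3·7/24 + -1/2·13/12 = -65/96
u_8 = -1/2·-65/96 + 1/3·67/144 + -1/2·7/24 = 601/1728
u_9 = -1/2·601/1728 + 1/3·-65/96 + -1/2·67/144 = -2185/3456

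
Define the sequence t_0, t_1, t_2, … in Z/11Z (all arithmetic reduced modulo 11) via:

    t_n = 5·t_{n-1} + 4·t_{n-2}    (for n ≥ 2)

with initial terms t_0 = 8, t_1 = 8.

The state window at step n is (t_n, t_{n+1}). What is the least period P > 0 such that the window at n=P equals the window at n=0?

n=0: window = (8, 8)
n=1: window = (8, 6)
n=2: window = (6, 7)
n=3: window = (7, 4)
n=4: window = (4, 4)
n=5: window = (4, 3)
n=6: window = (3, 9)
n=7: window = (9, 2)
n=8: window = (2, 2)
n=9: window = (2, 7)
n=10: window = (7, 10)
n=11: window = (10, 1)
n=12: window = (1, 1)
n=13: window = (1, 9)
n=14: window = (9, 5)
n=15: window = (5, 6)
n=16: window = (6, 6)
n=17: window = (6, 10)
n=18: window = (10, 8)
n=19: window = (8, 3)
n=20: window = (3, 3)
n=21: window = (3, 5)
n=22: window = (5, 4)
n=23: window = (4, 7)
n=24: window = (7, 7)
n=25: window = (7, 8)
n=26: window = (8, 2)
n=27: window = (2, 9)
n=28: window = (9, 9)
n=29: window = (9, 4)
n=30: window = (4, 1)
n=31: window = (1, 10)
n=32: window = (10, 10)
n=33: window = (10, 2)
n=34: window = (2, 6)
n=35: window = (6, 5)
n=36: window = (5, 5)
n=37: window = (5, 1)
n=38: window = (1, 3)
n=39: window = (3, 8)
n=40: window = (8, 8)
window at n=40 equals window at n=0 → period = 40

40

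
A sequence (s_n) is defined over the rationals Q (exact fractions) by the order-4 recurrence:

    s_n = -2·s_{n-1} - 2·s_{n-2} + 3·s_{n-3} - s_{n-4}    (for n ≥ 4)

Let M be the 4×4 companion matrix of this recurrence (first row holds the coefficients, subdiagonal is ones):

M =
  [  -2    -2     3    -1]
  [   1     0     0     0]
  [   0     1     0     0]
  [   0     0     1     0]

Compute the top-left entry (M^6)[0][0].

-31

(M^6)[0][0] is the top entry after applying M 6 times to the unit state (1, 0, 0, 0). Equivalently it is h_{9} for the auxiliary sequence (h_n) obeying the same recurrence with h_3 = 1 and h_i = 0 for 0 ≤ i < 3:
h_4 = -2·1 + -2·0 + 3·0 + -1·0 = -2
h_5 = -2·-2 + -2·1 + 3·0 + -1·0 = 2
h_6 = -2·2 + -2·-2 + 3·1 + -1·0 = 3
h_7 = -2·3 + -2·2 + 3·-2 + -1·1 = -17
h_8 = -2·-17 + -2·3 + 3·2 + -1·-2 = 36
h_9 = -2·36 + -2·-17 + 3·3 + -1·2 = -31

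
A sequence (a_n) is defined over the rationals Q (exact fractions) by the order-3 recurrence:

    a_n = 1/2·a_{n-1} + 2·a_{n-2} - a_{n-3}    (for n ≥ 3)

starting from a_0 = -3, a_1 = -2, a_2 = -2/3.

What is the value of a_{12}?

a_3 = 1/2·-2/3 + 2·-2 + -1·-3 = -4/3
a_4 = 1/2·-4/3 + 2·-2/3 + -1·-2 = 0
a_5 = 1/2·0 + 2·-4/3 + -1·-2/3 = -2
a_6 = 1/2·-2 + 2·0 + -1·-4/3 = 1/3
a_7 = 1/2·1/3 + 2·-2 + -1·0 = -23/6
a_8 = 1/2·-23/6 + 2·1/3 + -1·-2 = 3/4
a_9 = 1/2·3/4 + 2·-23/6 + -1·1/3 = -61/8
a_10 = 1/2·-61/8 + 2·3/4 + -1·-23/6 = 73/48
a_11 = 1/2·73/48 + 2·-61/8 + -1·3/4 = -1463/96
a_12 = 1/2·-1463/96 + 2·73/48 + -1·-61/8 = 195/64

195/64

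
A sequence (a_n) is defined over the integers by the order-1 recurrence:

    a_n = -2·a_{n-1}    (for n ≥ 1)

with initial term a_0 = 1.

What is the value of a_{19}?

a_1 = -2·1 = -2
a_2 = -2·-2 = 4
a_3 = -2·4 = -8
a_4 = -2·-8 = 16
a_5 = -2·16 = -32
a_6 = -2·-32 = 64
a_7 = -2·64 = -128
a_8 = -2·-128 = 256
a_9 = -2·256 = -512
a_10 = -2·-512 = 1024
a_11 = -2·1024 = -2048
a_12 = -2·-2048 = 4096
a_13 = -2·4096 = -8192
a_14 = -2·-8192 = 16384
a_15 = -2·16384 = -32768
a_16 = -2·-32768 = 65536
a_17 = -2·65536 = -131072
a_18 = -2·-131072 = 262144
a_19 = -2·262144 = -524288

-524288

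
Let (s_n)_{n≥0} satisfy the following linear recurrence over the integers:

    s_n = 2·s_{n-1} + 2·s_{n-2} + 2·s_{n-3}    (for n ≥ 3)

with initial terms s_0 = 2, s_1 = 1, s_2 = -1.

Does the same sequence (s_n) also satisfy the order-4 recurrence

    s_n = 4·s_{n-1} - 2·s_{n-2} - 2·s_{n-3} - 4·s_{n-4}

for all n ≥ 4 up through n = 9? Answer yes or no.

yes

Terms s_0..s_9: 2, 1, -1, 4, 8, 22, 68, 196, 572, 1672
n=4: candidate gives 8, actual s_4 = 8 ✓
n=5: candidate gives 22, actual s_5 = 22 ✓
n=6: candidate gives 68, actual s_6 = 68 ✓
n=7: candidate gives 196, actual s_7 = 196 ✓
n=8: candidate gives 572, actual s_8 = 572 ✓
n=9: candidate gives 1672, actual s_9 = 1672 ✓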